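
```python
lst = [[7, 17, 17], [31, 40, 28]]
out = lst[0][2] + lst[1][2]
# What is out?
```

Trace (tracking out):
lst = [[7, 17, 17], [31, 40, 28]]  # -> lst = [[7, 17, 17], [31, 40, 28]]
out = lst[0][2] + lst[1][2]  # -> out = 45

Answer: 45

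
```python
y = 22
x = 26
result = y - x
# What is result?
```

Answer: -4

Derivation:
Trace (tracking result):
y = 22  # -> y = 22
x = 26  # -> x = 26
result = y - x  # -> result = -4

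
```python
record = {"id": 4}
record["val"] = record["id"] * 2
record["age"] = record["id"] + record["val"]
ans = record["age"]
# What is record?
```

Trace (tracking record):
record = {'id': 4}  # -> record = {'id': 4}
record['val'] = record['id'] * 2  # -> record = {'id': 4, 'val': 8}
record['age'] = record['id'] + record['val']  # -> record = {'id': 4, 'val': 8, 'age': 12}
ans = record['age']  # -> ans = 12

Answer: {'id': 4, 'val': 8, 'age': 12}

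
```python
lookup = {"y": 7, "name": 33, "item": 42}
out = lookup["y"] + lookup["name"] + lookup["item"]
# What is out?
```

Answer: 82

Derivation:
Trace (tracking out):
lookup = {'y': 7, 'name': 33, 'item': 42}  # -> lookup = {'y': 7, 'name': 33, 'item': 42}
out = lookup['y'] + lookup['name'] + lookup['item']  # -> out = 82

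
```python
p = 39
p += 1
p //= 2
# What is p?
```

Answer: 20

Derivation:
Trace (tracking p):
p = 39  # -> p = 39
p += 1  # -> p = 40
p //= 2  # -> p = 20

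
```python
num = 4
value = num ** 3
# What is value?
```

Answer: 64

Derivation:
Trace (tracking value):
num = 4  # -> num = 4
value = num ** 3  # -> value = 64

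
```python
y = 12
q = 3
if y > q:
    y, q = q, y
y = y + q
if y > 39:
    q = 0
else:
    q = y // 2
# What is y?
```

Trace (tracking y):
y = 12  # -> y = 12
q = 3  # -> q = 3
if y > q:  # condition is True
    y, q = (q, y)  # -> y = 3, q = 12
y = y + q  # -> y = 15
if y > 39:  # condition is False
else:
    q = y // 2  # -> q = 7

Answer: 15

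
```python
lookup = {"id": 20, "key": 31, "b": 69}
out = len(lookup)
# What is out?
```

Trace (tracking out):
lookup = {'id': 20, 'key': 31, 'b': 69}  # -> lookup = {'id': 20, 'key': 31, 'b': 69}
out = len(lookup)  # -> out = 3

Answer: 3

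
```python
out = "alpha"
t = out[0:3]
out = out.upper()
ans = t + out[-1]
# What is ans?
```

Answer: 'alpA'

Derivation:
Trace (tracking ans):
out = 'alpha'  # -> out = 'alpha'
t = out[0:3]  # -> t = 'alp'
out = out.upper()  # -> out = 'ALPHA'
ans = t + out[-1]  # -> ans = 'alpA'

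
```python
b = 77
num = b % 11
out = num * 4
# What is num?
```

Trace (tracking num):
b = 77  # -> b = 77
num = b % 11  # -> num = 0
out = num * 4  # -> out = 0

Answer: 0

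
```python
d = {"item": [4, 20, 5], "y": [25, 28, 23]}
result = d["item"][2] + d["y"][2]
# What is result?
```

Trace (tracking result):
d = {'item': [4, 20, 5], 'y': [25, 28, 23]}  # -> d = {'item': [4, 20, 5], 'y': [25, 28, 23]}
result = d['item'][2] + d['y'][2]  # -> result = 28

Answer: 28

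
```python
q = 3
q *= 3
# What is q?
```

Answer: 9

Derivation:
Trace (tracking q):
q = 3  # -> q = 3
q *= 3  # -> q = 9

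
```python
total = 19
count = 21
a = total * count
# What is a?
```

Answer: 399

Derivation:
Trace (tracking a):
total = 19  # -> total = 19
count = 21  # -> count = 21
a = total * count  # -> a = 399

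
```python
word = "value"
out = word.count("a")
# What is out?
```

Trace (tracking out):
word = 'value'  # -> word = 'value'
out = word.count('a')  # -> out = 1

Answer: 1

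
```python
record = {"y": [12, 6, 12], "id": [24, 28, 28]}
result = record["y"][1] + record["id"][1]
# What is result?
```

Trace (tracking result):
record = {'y': [12, 6, 12], 'id': [24, 28, 28]}  # -> record = {'y': [12, 6, 12], 'id': [24, 28, 28]}
result = record['y'][1] + record['id'][1]  # -> result = 34

Answer: 34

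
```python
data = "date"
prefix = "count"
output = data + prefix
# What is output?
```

Trace (tracking output):
data = 'date'  # -> data = 'date'
prefix = 'count'  # -> prefix = 'count'
output = data + prefix  # -> output = 'datecount'

Answer: 'datecount'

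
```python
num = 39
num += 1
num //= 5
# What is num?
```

Trace (tracking num):
num = 39  # -> num = 39
num += 1  # -> num = 40
num //= 5  # -> num = 8

Answer: 8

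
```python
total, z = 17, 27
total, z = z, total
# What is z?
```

Answer: 17

Derivation:
Trace (tracking z):
total, z = (17, 27)  # -> total = 17, z = 27
total, z = (z, total)  # -> total = 27, z = 17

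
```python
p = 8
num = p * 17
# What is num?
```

Answer: 136

Derivation:
Trace (tracking num):
p = 8  # -> p = 8
num = p * 17  # -> num = 136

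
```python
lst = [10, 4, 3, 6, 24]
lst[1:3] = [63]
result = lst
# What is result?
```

Trace (tracking result):
lst = [10, 4, 3, 6, 24]  # -> lst = [10, 4, 3, 6, 24]
lst[1:3] = [63]  # -> lst = [10, 63, 6, 24]
result = lst  # -> result = [10, 63, 6, 24]

Answer: [10, 63, 6, 24]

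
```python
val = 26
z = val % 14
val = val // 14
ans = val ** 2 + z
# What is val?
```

Answer: 1

Derivation:
Trace (tracking val):
val = 26  # -> val = 26
z = val % 14  # -> z = 12
val = val // 14  # -> val = 1
ans = val ** 2 + z  # -> ans = 13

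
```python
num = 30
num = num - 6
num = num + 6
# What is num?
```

Answer: 30

Derivation:
Trace (tracking num):
num = 30  # -> num = 30
num = num - 6  # -> num = 24
num = num + 6  # -> num = 30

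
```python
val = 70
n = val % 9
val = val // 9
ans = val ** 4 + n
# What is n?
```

Answer: 7

Derivation:
Trace (tracking n):
val = 70  # -> val = 70
n = val % 9  # -> n = 7
val = val // 9  # -> val = 7
ans = val ** 4 + n  # -> ans = 2408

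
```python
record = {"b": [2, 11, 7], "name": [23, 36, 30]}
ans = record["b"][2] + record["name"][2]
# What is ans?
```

Answer: 37

Derivation:
Trace (tracking ans):
record = {'b': [2, 11, 7], 'name': [23, 36, 30]}  # -> record = {'b': [2, 11, 7], 'name': [23, 36, 30]}
ans = record['b'][2] + record['name'][2]  # -> ans = 37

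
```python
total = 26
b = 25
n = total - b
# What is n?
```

Trace (tracking n):
total = 26  # -> total = 26
b = 25  # -> b = 25
n = total - b  # -> n = 1

Answer: 1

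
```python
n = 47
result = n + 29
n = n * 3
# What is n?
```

Answer: 141

Derivation:
Trace (tracking n):
n = 47  # -> n = 47
result = n + 29  # -> result = 76
n = n * 3  # -> n = 141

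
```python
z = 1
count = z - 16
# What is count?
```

Trace (tracking count):
z = 1  # -> z = 1
count = z - 16  # -> count = -15

Answer: -15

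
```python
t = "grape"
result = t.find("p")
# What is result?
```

Answer: 3

Derivation:
Trace (tracking result):
t = 'grape'  # -> t = 'grape'
result = t.find('p')  # -> result = 3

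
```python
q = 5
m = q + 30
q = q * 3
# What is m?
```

Trace (tracking m):
q = 5  # -> q = 5
m = q + 30  # -> m = 35
q = q * 3  # -> q = 15

Answer: 35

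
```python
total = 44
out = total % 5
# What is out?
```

Trace (tracking out):
total = 44  # -> total = 44
out = total % 5  # -> out = 4

Answer: 4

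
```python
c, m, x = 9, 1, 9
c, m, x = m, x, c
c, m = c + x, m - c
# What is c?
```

Trace (tracking c):
c, m, x = (9, 1, 9)  # -> c = 9, m = 1, x = 9
c, m, x = (m, x, c)  # -> c = 1, m = 9, x = 9
c, m = (c + x, m - c)  # -> c = 10, m = 8

Answer: 10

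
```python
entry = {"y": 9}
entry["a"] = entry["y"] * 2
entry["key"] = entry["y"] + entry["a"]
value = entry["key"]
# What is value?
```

Trace (tracking value):
entry = {'y': 9}  # -> entry = {'y': 9}
entry['a'] = entry['y'] * 2  # -> entry = {'y': 9, 'a': 18}
entry['key'] = entry['y'] + entry['a']  # -> entry = {'y': 9, 'a': 18, 'key': 27}
value = entry['key']  # -> value = 27

Answer: 27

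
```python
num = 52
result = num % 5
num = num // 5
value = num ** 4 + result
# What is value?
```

Answer: 10002

Derivation:
Trace (tracking value):
num = 52  # -> num = 52
result = num % 5  # -> result = 2
num = num // 5  # -> num = 10
value = num ** 4 + result  # -> value = 10002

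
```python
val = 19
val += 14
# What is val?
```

Trace (tracking val):
val = 19  # -> val = 19
val += 14  # -> val = 33

Answer: 33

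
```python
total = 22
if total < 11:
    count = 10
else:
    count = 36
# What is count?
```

Answer: 36

Derivation:
Trace (tracking count):
total = 22  # -> total = 22
if total < 11:  # condition is False
else:
    count = 36  # -> count = 36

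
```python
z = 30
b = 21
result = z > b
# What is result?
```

Trace (tracking result):
z = 30  # -> z = 30
b = 21  # -> b = 21
result = z > b  # -> result = True

Answer: True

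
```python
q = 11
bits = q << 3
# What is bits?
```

Trace (tracking bits):
q = 11  # -> q = 11
bits = q << 3  # -> bits = 88

Answer: 88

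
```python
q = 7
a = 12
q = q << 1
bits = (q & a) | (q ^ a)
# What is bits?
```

Trace (tracking bits):
q = 7  # -> q = 7
a = 12  # -> a = 12
q = q << 1  # -> q = 14
bits = q & a | q ^ a  # -> bits = 14

Answer: 14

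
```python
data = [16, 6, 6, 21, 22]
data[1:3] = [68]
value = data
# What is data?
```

Answer: [16, 68, 21, 22]

Derivation:
Trace (tracking data):
data = [16, 6, 6, 21, 22]  # -> data = [16, 6, 6, 21, 22]
data[1:3] = [68]  # -> data = [16, 68, 21, 22]
value = data  # -> value = [16, 68, 21, 22]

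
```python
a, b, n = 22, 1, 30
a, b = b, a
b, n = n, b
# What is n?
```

Answer: 22

Derivation:
Trace (tracking n):
a, b, n = (22, 1, 30)  # -> a = 22, b = 1, n = 30
a, b = (b, a)  # -> a = 1, b = 22
b, n = (n, b)  # -> b = 30, n = 22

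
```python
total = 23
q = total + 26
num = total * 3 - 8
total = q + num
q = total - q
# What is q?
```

Answer: 61

Derivation:
Trace (tracking q):
total = 23  # -> total = 23
q = total + 26  # -> q = 49
num = total * 3 - 8  # -> num = 61
total = q + num  # -> total = 110
q = total - q  # -> q = 61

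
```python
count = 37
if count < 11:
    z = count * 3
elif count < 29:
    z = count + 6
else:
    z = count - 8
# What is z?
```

Answer: 29

Derivation:
Trace (tracking z):
count = 37  # -> count = 37
if count < 11:  # condition is False
elif count < 29:  # condition is False
else:
    z = count - 8  # -> z = 29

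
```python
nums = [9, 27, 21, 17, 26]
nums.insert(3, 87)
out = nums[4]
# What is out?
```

Trace (tracking out):
nums = [9, 27, 21, 17, 26]  # -> nums = [9, 27, 21, 17, 26]
nums.insert(3, 87)  # -> nums = [9, 27, 21, 87, 17, 26]
out = nums[4]  # -> out = 17

Answer: 17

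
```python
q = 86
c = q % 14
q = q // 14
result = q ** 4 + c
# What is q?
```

Trace (tracking q):
q = 86  # -> q = 86
c = q % 14  # -> c = 2
q = q // 14  # -> q = 6
result = q ** 4 + c  # -> result = 1298

Answer: 6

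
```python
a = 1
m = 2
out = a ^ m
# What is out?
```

Trace (tracking out):
a = 1  # -> a = 1
m = 2  # -> m = 2
out = a ^ m  # -> out = 3

Answer: 3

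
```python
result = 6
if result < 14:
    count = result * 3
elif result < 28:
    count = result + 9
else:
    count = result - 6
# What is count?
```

Answer: 18

Derivation:
Trace (tracking count):
result = 6  # -> result = 6
if result < 14:  # condition is True
    count = result * 3  # -> count = 18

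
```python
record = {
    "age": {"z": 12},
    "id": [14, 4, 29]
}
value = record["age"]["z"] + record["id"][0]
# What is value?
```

Answer: 26

Derivation:
Trace (tracking value):
record = {'age': {'z': 12}, 'id': [14, 4, 29]}  # -> record = {'age': {'z': 12}, 'id': [14, 4, 29]}
value = record['age']['z'] + record['id'][0]  # -> value = 26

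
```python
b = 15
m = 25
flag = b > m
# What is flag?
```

Trace (tracking flag):
b = 15  # -> b = 15
m = 25  # -> m = 25
flag = b > m  # -> flag = False

Answer: False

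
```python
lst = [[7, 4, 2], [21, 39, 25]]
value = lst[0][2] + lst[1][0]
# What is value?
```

Trace (tracking value):
lst = [[7, 4, 2], [21, 39, 25]]  # -> lst = [[7, 4, 2], [21, 39, 25]]
value = lst[0][2] + lst[1][0]  # -> value = 23

Answer: 23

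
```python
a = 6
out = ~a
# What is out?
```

Answer: -7

Derivation:
Trace (tracking out):
a = 6  # -> a = 6
out = ~a  # -> out = -7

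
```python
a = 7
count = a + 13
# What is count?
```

Trace (tracking count):
a = 7  # -> a = 7
count = a + 13  # -> count = 20

Answer: 20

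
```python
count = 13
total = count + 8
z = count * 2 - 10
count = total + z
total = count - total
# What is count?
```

Answer: 37

Derivation:
Trace (tracking count):
count = 13  # -> count = 13
total = count + 8  # -> total = 21
z = count * 2 - 10  # -> z = 16
count = total + z  # -> count = 37
total = count - total  # -> total = 16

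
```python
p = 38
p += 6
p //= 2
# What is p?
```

Trace (tracking p):
p = 38  # -> p = 38
p += 6  # -> p = 44
p //= 2  # -> p = 22

Answer: 22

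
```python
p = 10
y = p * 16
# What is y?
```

Answer: 160

Derivation:
Trace (tracking y):
p = 10  # -> p = 10
y = p * 16  # -> y = 160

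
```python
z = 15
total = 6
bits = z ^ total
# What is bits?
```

Trace (tracking bits):
z = 15  # -> z = 15
total = 6  # -> total = 6
bits = z ^ total  # -> bits = 9

Answer: 9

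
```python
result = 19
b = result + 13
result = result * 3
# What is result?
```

Answer: 57

Derivation:
Trace (tracking result):
result = 19  # -> result = 19
b = result + 13  # -> b = 32
result = result * 3  # -> result = 57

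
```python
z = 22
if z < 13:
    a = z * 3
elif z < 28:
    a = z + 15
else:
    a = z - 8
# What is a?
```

Trace (tracking a):
z = 22  # -> z = 22
if z < 13:  # condition is False
elif z < 28:  # condition is True
    a = z + 15  # -> a = 37

Answer: 37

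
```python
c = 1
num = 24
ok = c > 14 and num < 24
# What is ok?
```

Answer: False

Derivation:
Trace (tracking ok):
c = 1  # -> c = 1
num = 24  # -> num = 24
ok = c > 14 and num < 24  # -> ok = False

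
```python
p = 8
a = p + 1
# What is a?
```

Trace (tracking a):
p = 8  # -> p = 8
a = p + 1  # -> a = 9

Answer: 9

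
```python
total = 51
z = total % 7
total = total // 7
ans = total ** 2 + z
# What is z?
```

Answer: 2

Derivation:
Trace (tracking z):
total = 51  # -> total = 51
z = total % 7  # -> z = 2
total = total // 7  # -> total = 7
ans = total ** 2 + z  # -> ans = 51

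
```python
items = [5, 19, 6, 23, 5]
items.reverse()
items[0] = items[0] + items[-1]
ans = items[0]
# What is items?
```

Answer: [10, 23, 6, 19, 5]

Derivation:
Trace (tracking items):
items = [5, 19, 6, 23, 5]  # -> items = [5, 19, 6, 23, 5]
items.reverse()  # -> items = [5, 23, 6, 19, 5]
items[0] = items[0] + items[-1]  # -> items = [10, 23, 6, 19, 5]
ans = items[0]  # -> ans = 10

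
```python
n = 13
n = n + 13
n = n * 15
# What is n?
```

Trace (tracking n):
n = 13  # -> n = 13
n = n + 13  # -> n = 26
n = n * 15  # -> n = 390

Answer: 390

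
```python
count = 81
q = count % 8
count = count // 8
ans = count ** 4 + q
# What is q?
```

Trace (tracking q):
count = 81  # -> count = 81
q = count % 8  # -> q = 1
count = count // 8  # -> count = 10
ans = count ** 4 + q  # -> ans = 10001

Answer: 1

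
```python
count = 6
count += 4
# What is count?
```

Trace (tracking count):
count = 6  # -> count = 6
count += 4  # -> count = 10

Answer: 10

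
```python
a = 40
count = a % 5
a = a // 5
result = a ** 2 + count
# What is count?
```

Trace (tracking count):
a = 40  # -> a = 40
count = a % 5  # -> count = 0
a = a // 5  # -> a = 8
result = a ** 2 + count  # -> result = 64

Answer: 0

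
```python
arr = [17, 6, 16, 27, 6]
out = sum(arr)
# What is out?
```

Trace (tracking out):
arr = [17, 6, 16, 27, 6]  # -> arr = [17, 6, 16, 27, 6]
out = sum(arr)  # -> out = 72

Answer: 72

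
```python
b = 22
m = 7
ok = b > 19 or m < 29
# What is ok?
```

Trace (tracking ok):
b = 22  # -> b = 22
m = 7  # -> m = 7
ok = b > 19 or m < 29  # -> ok = True

Answer: True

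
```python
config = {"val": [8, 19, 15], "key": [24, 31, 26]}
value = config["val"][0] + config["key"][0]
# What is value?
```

Answer: 32

Derivation:
Trace (tracking value):
config = {'val': [8, 19, 15], 'key': [24, 31, 26]}  # -> config = {'val': [8, 19, 15], 'key': [24, 31, 26]}
value = config['val'][0] + config['key'][0]  # -> value = 32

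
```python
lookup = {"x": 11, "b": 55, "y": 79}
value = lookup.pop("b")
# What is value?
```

Answer: 55

Derivation:
Trace (tracking value):
lookup = {'x': 11, 'b': 55, 'y': 79}  # -> lookup = {'x': 11, 'b': 55, 'y': 79}
value = lookup.pop('b')  # -> value = 55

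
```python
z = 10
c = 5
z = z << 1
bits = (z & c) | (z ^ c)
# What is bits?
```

Answer: 21

Derivation:
Trace (tracking bits):
z = 10  # -> z = 10
c = 5  # -> c = 5
z = z << 1  # -> z = 20
bits = z & c | z ^ c  # -> bits = 21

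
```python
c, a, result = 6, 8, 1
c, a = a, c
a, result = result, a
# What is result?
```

Answer: 6

Derivation:
Trace (tracking result):
c, a, result = (6, 8, 1)  # -> c = 6, a = 8, result = 1
c, a = (a, c)  # -> c = 8, a = 6
a, result = (result, a)  # -> a = 1, result = 6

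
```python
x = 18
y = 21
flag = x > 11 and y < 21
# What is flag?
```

Trace (tracking flag):
x = 18  # -> x = 18
y = 21  # -> y = 21
flag = x > 11 and y < 21  # -> flag = False

Answer: False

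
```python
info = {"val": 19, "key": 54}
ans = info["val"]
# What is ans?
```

Trace (tracking ans):
info = {'val': 19, 'key': 54}  # -> info = {'val': 19, 'key': 54}
ans = info['val']  # -> ans = 19

Answer: 19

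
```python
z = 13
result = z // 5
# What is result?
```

Answer: 2

Derivation:
Trace (tracking result):
z = 13  # -> z = 13
result = z // 5  # -> result = 2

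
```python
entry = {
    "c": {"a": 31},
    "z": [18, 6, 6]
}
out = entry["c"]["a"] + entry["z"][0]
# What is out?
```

Trace (tracking out):
entry = {'c': {'a': 31}, 'z': [18, 6, 6]}  # -> entry = {'c': {'a': 31}, 'z': [18, 6, 6]}
out = entry['c']['a'] + entry['z'][0]  # -> out = 49

Answer: 49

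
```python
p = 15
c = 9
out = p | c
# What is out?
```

Trace (tracking out):
p = 15  # -> p = 15
c = 9  # -> c = 9
out = p | c  # -> out = 15

Answer: 15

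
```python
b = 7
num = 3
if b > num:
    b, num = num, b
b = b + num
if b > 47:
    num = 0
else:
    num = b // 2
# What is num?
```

Trace (tracking num):
b = 7  # -> b = 7
num = 3  # -> num = 3
if b > num:  # condition is True
    b, num = (num, b)  # -> b = 3, num = 7
b = b + num  # -> b = 10
if b > 47:  # condition is False
else:
    num = b // 2  # -> num = 5

Answer: 5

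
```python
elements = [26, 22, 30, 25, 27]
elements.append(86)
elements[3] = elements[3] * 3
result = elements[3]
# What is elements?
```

Answer: [26, 22, 30, 75, 27, 86]

Derivation:
Trace (tracking elements):
elements = [26, 22, 30, 25, 27]  # -> elements = [26, 22, 30, 25, 27]
elements.append(86)  # -> elements = [26, 22, 30, 25, 27, 86]
elements[3] = elements[3] * 3  # -> elements = [26, 22, 30, 75, 27, 86]
result = elements[3]  # -> result = 75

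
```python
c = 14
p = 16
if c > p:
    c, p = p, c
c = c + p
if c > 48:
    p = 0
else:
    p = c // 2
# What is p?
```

Answer: 15

Derivation:
Trace (tracking p):
c = 14  # -> c = 14
p = 16  # -> p = 16
if c > p:  # condition is False
c = c + p  # -> c = 30
if c > 48:  # condition is False
else:
    p = c // 2  # -> p = 15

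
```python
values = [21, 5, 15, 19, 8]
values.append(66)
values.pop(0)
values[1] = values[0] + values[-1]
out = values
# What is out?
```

Trace (tracking out):
values = [21, 5, 15, 19, 8]  # -> values = [21, 5, 15, 19, 8]
values.append(66)  # -> values = [21, 5, 15, 19, 8, 66]
values.pop(0)  # -> values = [5, 15, 19, 8, 66]
values[1] = values[0] + values[-1]  # -> values = [5, 71, 19, 8, 66]
out = values  # -> out = [5, 71, 19, 8, 66]

Answer: [5, 71, 19, 8, 66]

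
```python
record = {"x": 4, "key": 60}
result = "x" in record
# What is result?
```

Answer: True

Derivation:
Trace (tracking result):
record = {'x': 4, 'key': 60}  # -> record = {'x': 4, 'key': 60}
result = 'x' in record  # -> result = True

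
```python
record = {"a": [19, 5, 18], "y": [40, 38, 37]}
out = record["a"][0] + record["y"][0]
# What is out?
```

Answer: 59

Derivation:
Trace (tracking out):
record = {'a': [19, 5, 18], 'y': [40, 38, 37]}  # -> record = {'a': [19, 5, 18], 'y': [40, 38, 37]}
out = record['a'][0] + record['y'][0]  # -> out = 59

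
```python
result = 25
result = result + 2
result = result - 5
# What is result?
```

Answer: 22

Derivation:
Trace (tracking result):
result = 25  # -> result = 25
result = result + 2  # -> result = 27
result = result - 5  # -> result = 22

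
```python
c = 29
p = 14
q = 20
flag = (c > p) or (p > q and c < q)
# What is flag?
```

Trace (tracking flag):
c = 29  # -> c = 29
p = 14  # -> p = 14
q = 20  # -> q = 20
flag = c > p or (p > q and c < q)  # -> flag = True

Answer: True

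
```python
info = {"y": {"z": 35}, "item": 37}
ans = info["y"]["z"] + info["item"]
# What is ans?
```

Trace (tracking ans):
info = {'y': {'z': 35}, 'item': 37}  # -> info = {'y': {'z': 35}, 'item': 37}
ans = info['y']['z'] + info['item']  # -> ans = 72

Answer: 72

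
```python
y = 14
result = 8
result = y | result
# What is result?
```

Answer: 14

Derivation:
Trace (tracking result):
y = 14  # -> y = 14
result = 8  # -> result = 8
result = y | result  # -> result = 14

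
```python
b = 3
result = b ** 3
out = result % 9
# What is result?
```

Answer: 27

Derivation:
Trace (tracking result):
b = 3  # -> b = 3
result = b ** 3  # -> result = 27
out = result % 9  # -> out = 0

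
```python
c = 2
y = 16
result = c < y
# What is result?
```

Answer: True

Derivation:
Trace (tracking result):
c = 2  # -> c = 2
y = 16  # -> y = 16
result = c < y  # -> result = True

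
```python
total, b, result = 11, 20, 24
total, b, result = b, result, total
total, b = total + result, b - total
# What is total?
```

Trace (tracking total):
total, b, result = (11, 20, 24)  # -> total = 11, b = 20, result = 24
total, b, result = (b, result, total)  # -> total = 20, b = 24, result = 11
total, b = (total + result, b - total)  # -> total = 31, b = 4

Answer: 31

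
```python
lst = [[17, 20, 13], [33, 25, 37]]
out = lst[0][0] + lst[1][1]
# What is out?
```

Trace (tracking out):
lst = [[17, 20, 13], [33, 25, 37]]  # -> lst = [[17, 20, 13], [33, 25, 37]]
out = lst[0][0] + lst[1][1]  # -> out = 42

Answer: 42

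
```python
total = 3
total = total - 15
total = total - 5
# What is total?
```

Trace (tracking total):
total = 3  # -> total = 3
total = total - 15  # -> total = -12
total = total - 5  # -> total = -17

Answer: -17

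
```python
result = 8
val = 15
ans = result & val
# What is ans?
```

Trace (tracking ans):
result = 8  # -> result = 8
val = 15  # -> val = 15
ans = result & val  # -> ans = 8

Answer: 8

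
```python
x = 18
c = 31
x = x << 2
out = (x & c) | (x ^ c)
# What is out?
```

Trace (tracking out):
x = 18  # -> x = 18
c = 31  # -> c = 31
x = x << 2  # -> x = 72
out = x & c | x ^ c  # -> out = 95

Answer: 95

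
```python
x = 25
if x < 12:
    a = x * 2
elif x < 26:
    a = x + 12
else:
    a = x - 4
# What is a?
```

Trace (tracking a):
x = 25  # -> x = 25
if x < 12:  # condition is False
elif x < 26:  # condition is True
    a = x + 12  # -> a = 37

Answer: 37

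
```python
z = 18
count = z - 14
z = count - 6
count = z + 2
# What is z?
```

Trace (tracking z):
z = 18  # -> z = 18
count = z - 14  # -> count = 4
z = count - 6  # -> z = -2
count = z + 2  # -> count = 0

Answer: -2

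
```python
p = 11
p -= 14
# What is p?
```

Trace (tracking p):
p = 11  # -> p = 11
p -= 14  # -> p = -3

Answer: -3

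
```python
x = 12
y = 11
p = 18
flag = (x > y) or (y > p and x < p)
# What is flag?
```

Trace (tracking flag):
x = 12  # -> x = 12
y = 11  # -> y = 11
p = 18  # -> p = 18
flag = x > y or (y > p and x < p)  # -> flag = True

Answer: True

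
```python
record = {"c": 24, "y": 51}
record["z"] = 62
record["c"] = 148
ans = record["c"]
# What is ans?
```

Trace (tracking ans):
record = {'c': 24, 'y': 51}  # -> record = {'c': 24, 'y': 51}
record['z'] = 62  # -> record = {'c': 24, 'y': 51, 'z': 62}
record['c'] = 148  # -> record = {'c': 148, 'y': 51, 'z': 62}
ans = record['c']  # -> ans = 148

Answer: 148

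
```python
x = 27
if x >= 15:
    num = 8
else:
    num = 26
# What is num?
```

Answer: 8

Derivation:
Trace (tracking num):
x = 27  # -> x = 27
if x >= 15:  # condition is True
    num = 8  # -> num = 8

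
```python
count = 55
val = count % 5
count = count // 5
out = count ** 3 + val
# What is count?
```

Answer: 11

Derivation:
Trace (tracking count):
count = 55  # -> count = 55
val = count % 5  # -> val = 0
count = count // 5  # -> count = 11
out = count ** 3 + val  # -> out = 1331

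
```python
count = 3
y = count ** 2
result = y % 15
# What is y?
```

Answer: 9

Derivation:
Trace (tracking y):
count = 3  # -> count = 3
y = count ** 2  # -> y = 9
result = y % 15  # -> result = 9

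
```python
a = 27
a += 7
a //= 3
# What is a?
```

Answer: 11

Derivation:
Trace (tracking a):
a = 27  # -> a = 27
a += 7  # -> a = 34
a //= 3  # -> a = 11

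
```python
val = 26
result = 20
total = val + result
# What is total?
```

Answer: 46

Derivation:
Trace (tracking total):
val = 26  # -> val = 26
result = 20  # -> result = 20
total = val + result  # -> total = 46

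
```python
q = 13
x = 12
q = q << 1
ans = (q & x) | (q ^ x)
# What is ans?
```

Trace (tracking ans):
q = 13  # -> q = 13
x = 12  # -> x = 12
q = q << 1  # -> q = 26
ans = q & x | q ^ x  # -> ans = 30

Answer: 30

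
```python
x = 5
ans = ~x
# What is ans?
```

Trace (tracking ans):
x = 5  # -> x = 5
ans = ~x  # -> ans = -6

Answer: -6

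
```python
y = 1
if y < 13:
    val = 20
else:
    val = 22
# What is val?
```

Trace (tracking val):
y = 1  # -> y = 1
if y < 13:  # condition is True
    val = 20  # -> val = 20

Answer: 20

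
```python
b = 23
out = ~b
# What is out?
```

Trace (tracking out):
b = 23  # -> b = 23
out = ~b  # -> out = -24

Answer: -24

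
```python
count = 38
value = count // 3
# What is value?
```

Answer: 12

Derivation:
Trace (tracking value):
count = 38  # -> count = 38
value = count // 3  # -> value = 12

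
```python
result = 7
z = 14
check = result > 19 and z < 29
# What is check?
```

Trace (tracking check):
result = 7  # -> result = 7
z = 14  # -> z = 14
check = result > 19 and z < 29  # -> check = False

Answer: False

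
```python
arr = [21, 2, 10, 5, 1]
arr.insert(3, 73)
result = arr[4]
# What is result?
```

Answer: 5

Derivation:
Trace (tracking result):
arr = [21, 2, 10, 5, 1]  # -> arr = [21, 2, 10, 5, 1]
arr.insert(3, 73)  # -> arr = [21, 2, 10, 73, 5, 1]
result = arr[4]  # -> result = 5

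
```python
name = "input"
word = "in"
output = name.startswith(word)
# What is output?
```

Answer: True

Derivation:
Trace (tracking output):
name = 'input'  # -> name = 'input'
word = 'in'  # -> word = 'in'
output = name.startswith(word)  # -> output = True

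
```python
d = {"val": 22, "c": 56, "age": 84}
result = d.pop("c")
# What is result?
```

Trace (tracking result):
d = {'val': 22, 'c': 56, 'age': 84}  # -> d = {'val': 22, 'c': 56, 'age': 84}
result = d.pop('c')  # -> result = 56

Answer: 56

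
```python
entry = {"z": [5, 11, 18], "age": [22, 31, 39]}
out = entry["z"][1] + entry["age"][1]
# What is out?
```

Answer: 42

Derivation:
Trace (tracking out):
entry = {'z': [5, 11, 18], 'age': [22, 31, 39]}  # -> entry = {'z': [5, 11, 18], 'age': [22, 31, 39]}
out = entry['z'][1] + entry['age'][1]  # -> out = 42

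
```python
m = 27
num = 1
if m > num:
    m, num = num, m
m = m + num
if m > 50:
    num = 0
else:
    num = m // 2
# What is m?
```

Answer: 28

Derivation:
Trace (tracking m):
m = 27  # -> m = 27
num = 1  # -> num = 1
if m > num:  # condition is True
    m, num = (num, m)  # -> m = 1, num = 27
m = m + num  # -> m = 28
if m > 50:  # condition is False
else:
    num = m // 2  # -> num = 14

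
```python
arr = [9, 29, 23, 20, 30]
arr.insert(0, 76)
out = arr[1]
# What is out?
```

Answer: 9

Derivation:
Trace (tracking out):
arr = [9, 29, 23, 20, 30]  # -> arr = [9, 29, 23, 20, 30]
arr.insert(0, 76)  # -> arr = [76, 9, 29, 23, 20, 30]
out = arr[1]  # -> out = 9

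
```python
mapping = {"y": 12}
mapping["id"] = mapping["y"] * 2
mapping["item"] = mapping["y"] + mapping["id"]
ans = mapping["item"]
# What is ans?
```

Trace (tracking ans):
mapping = {'y': 12}  # -> mapping = {'y': 12}
mapping['id'] = mapping['y'] * 2  # -> mapping = {'y': 12, 'id': 24}
mapping['item'] = mapping['y'] + mapping['id']  # -> mapping = {'y': 12, 'id': 24, 'item': 36}
ans = mapping['item']  # -> ans = 36

Answer: 36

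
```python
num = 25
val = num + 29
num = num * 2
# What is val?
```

Answer: 54

Derivation:
Trace (tracking val):
num = 25  # -> num = 25
val = num + 29  # -> val = 54
num = num * 2  # -> num = 50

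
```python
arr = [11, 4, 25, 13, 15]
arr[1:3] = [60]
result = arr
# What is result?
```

Answer: [11, 60, 13, 15]

Derivation:
Trace (tracking result):
arr = [11, 4, 25, 13, 15]  # -> arr = [11, 4, 25, 13, 15]
arr[1:3] = [60]  # -> arr = [11, 60, 13, 15]
result = arr  # -> result = [11, 60, 13, 15]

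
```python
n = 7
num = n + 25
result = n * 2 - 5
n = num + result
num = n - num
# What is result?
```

Trace (tracking result):
n = 7  # -> n = 7
num = n + 25  # -> num = 32
result = n * 2 - 5  # -> result = 9
n = num + result  # -> n = 41
num = n - num  # -> num = 9

Answer: 9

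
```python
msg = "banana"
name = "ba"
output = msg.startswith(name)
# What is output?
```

Trace (tracking output):
msg = 'banana'  # -> msg = 'banana'
name = 'ba'  # -> name = 'ba'
output = msg.startswith(name)  # -> output = True

Answer: True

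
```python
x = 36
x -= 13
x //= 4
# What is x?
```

Answer: 5

Derivation:
Trace (tracking x):
x = 36  # -> x = 36
x -= 13  # -> x = 23
x //= 4  # -> x = 5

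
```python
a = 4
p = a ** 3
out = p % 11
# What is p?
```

Answer: 64

Derivation:
Trace (tracking p):
a = 4  # -> a = 4
p = a ** 3  # -> p = 64
out = p % 11  # -> out = 9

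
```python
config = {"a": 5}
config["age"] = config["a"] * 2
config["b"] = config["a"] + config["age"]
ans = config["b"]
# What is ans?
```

Answer: 15

Derivation:
Trace (tracking ans):
config = {'a': 5}  # -> config = {'a': 5}
config['age'] = config['a'] * 2  # -> config = {'a': 5, 'age': 10}
config['b'] = config['a'] + config['age']  # -> config = {'a': 5, 'age': 10, 'b': 15}
ans = config['b']  # -> ans = 15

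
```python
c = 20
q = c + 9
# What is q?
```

Answer: 29

Derivation:
Trace (tracking q):
c = 20  # -> c = 20
q = c + 9  # -> q = 29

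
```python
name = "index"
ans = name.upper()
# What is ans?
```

Answer: 'INDEX'

Derivation:
Trace (tracking ans):
name = 'index'  # -> name = 'index'
ans = name.upper()  # -> ans = 'INDEX'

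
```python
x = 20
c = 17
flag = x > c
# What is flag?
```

Trace (tracking flag):
x = 20  # -> x = 20
c = 17  # -> c = 17
flag = x > c  # -> flag = True

Answer: True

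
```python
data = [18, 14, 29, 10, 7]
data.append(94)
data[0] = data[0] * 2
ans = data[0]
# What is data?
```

Trace (tracking data):
data = [18, 14, 29, 10, 7]  # -> data = [18, 14, 29, 10, 7]
data.append(94)  # -> data = [18, 14, 29, 10, 7, 94]
data[0] = data[0] * 2  # -> data = [36, 14, 29, 10, 7, 94]
ans = data[0]  # -> ans = 36

Answer: [36, 14, 29, 10, 7, 94]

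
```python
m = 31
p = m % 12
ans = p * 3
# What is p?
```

Answer: 7

Derivation:
Trace (tracking p):
m = 31  # -> m = 31
p = m % 12  # -> p = 7
ans = p * 3  # -> ans = 21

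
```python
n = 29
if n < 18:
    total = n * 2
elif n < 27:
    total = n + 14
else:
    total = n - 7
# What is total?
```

Trace (tracking total):
n = 29  # -> n = 29
if n < 18:  # condition is False
elif n < 27:  # condition is False
else:
    total = n - 7  # -> total = 22

Answer: 22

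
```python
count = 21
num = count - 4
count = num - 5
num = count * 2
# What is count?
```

Trace (tracking count):
count = 21  # -> count = 21
num = count - 4  # -> num = 17
count = num - 5  # -> count = 12
num = count * 2  # -> num = 24

Answer: 12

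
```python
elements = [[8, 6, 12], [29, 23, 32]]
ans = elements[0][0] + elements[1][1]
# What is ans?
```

Trace (tracking ans):
elements = [[8, 6, 12], [29, 23, 32]]  # -> elements = [[8, 6, 12], [29, 23, 32]]
ans = elements[0][0] + elements[1][1]  # -> ans = 31

Answer: 31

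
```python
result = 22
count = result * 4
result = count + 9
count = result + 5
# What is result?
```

Answer: 97

Derivation:
Trace (tracking result):
result = 22  # -> result = 22
count = result * 4  # -> count = 88
result = count + 9  # -> result = 97
count = result + 5  # -> count = 102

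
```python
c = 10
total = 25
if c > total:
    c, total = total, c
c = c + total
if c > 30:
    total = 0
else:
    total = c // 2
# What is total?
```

Trace (tracking total):
c = 10  # -> c = 10
total = 25  # -> total = 25
if c > total:  # condition is False
c = c + total  # -> c = 35
if c > 30:  # condition is True
    total = 0  # -> total = 0

Answer: 0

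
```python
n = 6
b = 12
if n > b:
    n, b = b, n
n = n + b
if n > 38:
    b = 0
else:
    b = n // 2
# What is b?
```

Answer: 9

Derivation:
Trace (tracking b):
n = 6  # -> n = 6
b = 12  # -> b = 12
if n > b:  # condition is False
n = n + b  # -> n = 18
if n > 38:  # condition is False
else:
    b = n // 2  # -> b = 9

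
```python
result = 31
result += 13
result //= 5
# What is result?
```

Answer: 8

Derivation:
Trace (tracking result):
result = 31  # -> result = 31
result += 13  # -> result = 44
result //= 5  # -> result = 8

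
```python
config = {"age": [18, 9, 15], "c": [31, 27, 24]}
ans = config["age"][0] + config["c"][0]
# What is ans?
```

Trace (tracking ans):
config = {'age': [18, 9, 15], 'c': [31, 27, 24]}  # -> config = {'age': [18, 9, 15], 'c': [31, 27, 24]}
ans = config['age'][0] + config['c'][0]  # -> ans = 49

Answer: 49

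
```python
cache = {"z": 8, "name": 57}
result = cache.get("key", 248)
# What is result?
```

Trace (tracking result):
cache = {'z': 8, 'name': 57}  # -> cache = {'z': 8, 'name': 57}
result = cache.get('key', 248)  # -> result = 248

Answer: 248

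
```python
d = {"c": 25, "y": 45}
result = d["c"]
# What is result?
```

Answer: 25

Derivation:
Trace (tracking result):
d = {'c': 25, 'y': 45}  # -> d = {'c': 25, 'y': 45}
result = d['c']  # -> result = 25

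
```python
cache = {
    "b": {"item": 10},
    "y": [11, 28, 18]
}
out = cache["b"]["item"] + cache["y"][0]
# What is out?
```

Trace (tracking out):
cache = {'b': {'item': 10}, 'y': [11, 28, 18]}  # -> cache = {'b': {'item': 10}, 'y': [11, 28, 18]}
out = cache['b']['item'] + cache['y'][0]  # -> out = 21

Answer: 21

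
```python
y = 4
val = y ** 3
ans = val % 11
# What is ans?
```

Answer: 9

Derivation:
Trace (tracking ans):
y = 4  # -> y = 4
val = y ** 3  # -> val = 64
ans = val % 11  # -> ans = 9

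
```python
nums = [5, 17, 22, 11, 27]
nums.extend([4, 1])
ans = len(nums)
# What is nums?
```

Answer: [5, 17, 22, 11, 27, 4, 1]

Derivation:
Trace (tracking nums):
nums = [5, 17, 22, 11, 27]  # -> nums = [5, 17, 22, 11, 27]
nums.extend([4, 1])  # -> nums = [5, 17, 22, 11, 27, 4, 1]
ans = len(nums)  # -> ans = 7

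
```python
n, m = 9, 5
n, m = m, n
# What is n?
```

Answer: 5

Derivation:
Trace (tracking n):
n, m = (9, 5)  # -> n = 9, m = 5
n, m = (m, n)  # -> n = 5, m = 9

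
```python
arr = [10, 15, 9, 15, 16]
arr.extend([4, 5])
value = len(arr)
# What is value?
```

Trace (tracking value):
arr = [10, 15, 9, 15, 16]  # -> arr = [10, 15, 9, 15, 16]
arr.extend([4, 5])  # -> arr = [10, 15, 9, 15, 16, 4, 5]
value = len(arr)  # -> value = 7

Answer: 7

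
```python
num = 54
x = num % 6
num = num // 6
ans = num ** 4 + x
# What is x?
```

Trace (tracking x):
num = 54  # -> num = 54
x = num % 6  # -> x = 0
num = num // 6  # -> num = 9
ans = num ** 4 + x  # -> ans = 6561

Answer: 0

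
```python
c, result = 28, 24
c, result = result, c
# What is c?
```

Answer: 24

Derivation:
Trace (tracking c):
c, result = (28, 24)  # -> c = 28, result = 24
c, result = (result, c)  # -> c = 24, result = 28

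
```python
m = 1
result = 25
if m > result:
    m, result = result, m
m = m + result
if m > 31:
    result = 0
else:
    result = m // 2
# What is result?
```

Answer: 13

Derivation:
Trace (tracking result):
m = 1  # -> m = 1
result = 25  # -> result = 25
if m > result:  # condition is False
m = m + result  # -> m = 26
if m > 31:  # condition is False
else:
    result = m // 2  # -> result = 13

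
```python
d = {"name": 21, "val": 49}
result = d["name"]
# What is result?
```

Answer: 21

Derivation:
Trace (tracking result):
d = {'name': 21, 'val': 49}  # -> d = {'name': 21, 'val': 49}
result = d['name']  # -> result = 21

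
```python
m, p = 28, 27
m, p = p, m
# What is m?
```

Answer: 27

Derivation:
Trace (tracking m):
m, p = (28, 27)  # -> m = 28, p = 27
m, p = (p, m)  # -> m = 27, p = 28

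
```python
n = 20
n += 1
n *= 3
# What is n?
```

Trace (tracking n):
n = 20  # -> n = 20
n += 1  # -> n = 21
n *= 3  # -> n = 63

Answer: 63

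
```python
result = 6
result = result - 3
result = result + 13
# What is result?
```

Trace (tracking result):
result = 6  # -> result = 6
result = result - 3  # -> result = 3
result = result + 13  # -> result = 16

Answer: 16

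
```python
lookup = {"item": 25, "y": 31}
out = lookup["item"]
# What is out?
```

Answer: 25

Derivation:
Trace (tracking out):
lookup = {'item': 25, 'y': 31}  # -> lookup = {'item': 25, 'y': 31}
out = lookup['item']  # -> out = 25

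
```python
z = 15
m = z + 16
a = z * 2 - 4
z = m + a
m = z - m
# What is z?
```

Trace (tracking z):
z = 15  # -> z = 15
m = z + 16  # -> m = 31
a = z * 2 - 4  # -> a = 26
z = m + a  # -> z = 57
m = z - m  # -> m = 26

Answer: 57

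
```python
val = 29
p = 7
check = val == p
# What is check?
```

Trace (tracking check):
val = 29  # -> val = 29
p = 7  # -> p = 7
check = val == p  # -> check = False

Answer: False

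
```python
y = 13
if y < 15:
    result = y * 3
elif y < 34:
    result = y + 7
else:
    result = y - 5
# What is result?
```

Answer: 39

Derivation:
Trace (tracking result):
y = 13  # -> y = 13
if y < 15:  # condition is True
    result = y * 3  # -> result = 39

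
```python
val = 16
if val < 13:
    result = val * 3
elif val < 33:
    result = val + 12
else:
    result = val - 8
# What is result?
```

Answer: 28

Derivation:
Trace (tracking result):
val = 16  # -> val = 16
if val < 13:  # condition is False
elif val < 33:  # condition is True
    result = val + 12  # -> result = 28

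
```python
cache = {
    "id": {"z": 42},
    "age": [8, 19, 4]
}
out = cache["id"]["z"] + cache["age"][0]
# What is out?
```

Trace (tracking out):
cache = {'id': {'z': 42}, 'age': [8, 19, 4]}  # -> cache = {'id': {'z': 42}, 'age': [8, 19, 4]}
out = cache['id']['z'] + cache['age'][0]  # -> out = 50

Answer: 50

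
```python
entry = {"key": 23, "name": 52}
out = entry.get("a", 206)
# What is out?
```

Answer: 206

Derivation:
Trace (tracking out):
entry = {'key': 23, 'name': 52}  # -> entry = {'key': 23, 'name': 52}
out = entry.get('a', 206)  # -> out = 206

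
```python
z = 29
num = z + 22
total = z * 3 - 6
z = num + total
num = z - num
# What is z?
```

Trace (tracking z):
z = 29  # -> z = 29
num = z + 22  # -> num = 51
total = z * 3 - 6  # -> total = 81
z = num + total  # -> z = 132
num = z - num  # -> num = 81

Answer: 132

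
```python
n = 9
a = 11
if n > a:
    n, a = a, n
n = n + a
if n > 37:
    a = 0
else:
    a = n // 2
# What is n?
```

Answer: 20

Derivation:
Trace (tracking n):
n = 9  # -> n = 9
a = 11  # -> a = 11
if n > a:  # condition is False
n = n + a  # -> n = 20
if n > 37:  # condition is False
else:
    a = n // 2  # -> a = 10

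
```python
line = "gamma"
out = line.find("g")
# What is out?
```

Trace (tracking out):
line = 'gamma'  # -> line = 'gamma'
out = line.find('g')  # -> out = 0

Answer: 0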